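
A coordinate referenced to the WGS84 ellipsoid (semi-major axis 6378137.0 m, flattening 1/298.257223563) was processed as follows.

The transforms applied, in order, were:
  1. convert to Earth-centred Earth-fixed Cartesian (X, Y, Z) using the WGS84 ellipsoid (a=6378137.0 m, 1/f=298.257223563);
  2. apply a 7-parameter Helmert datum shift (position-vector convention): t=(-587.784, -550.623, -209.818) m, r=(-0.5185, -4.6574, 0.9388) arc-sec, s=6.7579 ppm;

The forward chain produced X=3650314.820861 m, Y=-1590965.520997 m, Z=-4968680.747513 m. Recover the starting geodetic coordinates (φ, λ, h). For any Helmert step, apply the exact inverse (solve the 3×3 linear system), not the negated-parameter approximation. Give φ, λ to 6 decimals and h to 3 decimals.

φ=-51.476354°, λ=-23.539760°, h=2300.069 m

start: X=3650314.8209, Y=-1590965.5210, Z=-4968680.7475 m
→ Helmert⁻¹: X=3650758.5061, Y=-1590408.2767, Z=-4968523.7843
→ geod (Bowring, a=6378137.000): φ=-51.47635400°, λ=-23.53976000°, h=2300.0690 m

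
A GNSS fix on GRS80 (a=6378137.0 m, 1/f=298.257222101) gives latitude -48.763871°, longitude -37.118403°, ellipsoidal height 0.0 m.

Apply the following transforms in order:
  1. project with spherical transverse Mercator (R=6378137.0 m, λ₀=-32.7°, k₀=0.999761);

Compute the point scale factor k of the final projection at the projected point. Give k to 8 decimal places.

1.00105257

start: φ=-48.763871°, λ=-37.118403°, h=0.000 m
→ into tm (λ₀=-32.7°): φ=-48.76387100°, λ−λ₀=-4.41840300°
scale k = 1.00105257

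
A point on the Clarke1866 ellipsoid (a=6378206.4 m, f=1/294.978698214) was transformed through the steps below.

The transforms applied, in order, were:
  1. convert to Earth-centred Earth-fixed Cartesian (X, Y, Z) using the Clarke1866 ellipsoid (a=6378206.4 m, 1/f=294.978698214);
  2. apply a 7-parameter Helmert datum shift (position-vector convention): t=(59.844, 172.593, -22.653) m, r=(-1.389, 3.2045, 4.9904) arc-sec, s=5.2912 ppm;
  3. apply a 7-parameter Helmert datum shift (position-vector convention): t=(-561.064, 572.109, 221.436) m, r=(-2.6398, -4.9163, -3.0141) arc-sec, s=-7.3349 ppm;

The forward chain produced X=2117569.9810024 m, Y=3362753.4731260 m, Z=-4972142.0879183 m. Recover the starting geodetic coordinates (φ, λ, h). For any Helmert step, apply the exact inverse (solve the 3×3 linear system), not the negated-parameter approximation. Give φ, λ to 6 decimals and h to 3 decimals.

start: X=2117569.9810, Y=3362753.4731, Z=-4972142.0879 m
→ Helmert⁻¹: X=2117978.9321, Y=3362300.6125, Z=-4972407.4467
→ Helmert⁻¹: X=2118066.4737, Y=3362092.4689, Z=-4972302.9374
→ geod (Bowring, a=6378206.400): φ=-51.55931300°, λ=57.78970400°, h=49.9360 m

φ=-51.559313°, λ=57.789704°, h=49.936 m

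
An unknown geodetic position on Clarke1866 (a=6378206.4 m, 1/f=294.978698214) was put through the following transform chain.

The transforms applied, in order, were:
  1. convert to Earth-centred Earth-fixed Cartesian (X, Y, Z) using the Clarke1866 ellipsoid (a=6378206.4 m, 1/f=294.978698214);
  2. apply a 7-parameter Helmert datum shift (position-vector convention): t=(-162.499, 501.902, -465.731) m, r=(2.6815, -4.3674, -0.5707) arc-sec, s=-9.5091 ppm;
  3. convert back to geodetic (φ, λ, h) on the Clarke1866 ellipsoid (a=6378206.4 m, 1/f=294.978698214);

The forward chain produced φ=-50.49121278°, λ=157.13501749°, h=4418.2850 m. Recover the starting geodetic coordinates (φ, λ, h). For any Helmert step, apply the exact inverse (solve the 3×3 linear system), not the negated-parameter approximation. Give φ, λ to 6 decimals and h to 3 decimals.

start: φ=-50.491213°, λ=157.135017°, h=4418.285 m
→ ECEF (a=6378206.400, f=1/294.978698214): X=-3749089.0551, Y=1580977.7285, Z=-4900935.3247
→ Helmert⁻¹: X=-3749070.3392, Y=1580416.7751, Z=-4900457.3571
→ geod (Bowring, a=6378206.400): φ=-50.49011100°, λ=157.14219400°, h=3899.9020 m

φ=-50.490111°, λ=157.142194°, h=3899.902 m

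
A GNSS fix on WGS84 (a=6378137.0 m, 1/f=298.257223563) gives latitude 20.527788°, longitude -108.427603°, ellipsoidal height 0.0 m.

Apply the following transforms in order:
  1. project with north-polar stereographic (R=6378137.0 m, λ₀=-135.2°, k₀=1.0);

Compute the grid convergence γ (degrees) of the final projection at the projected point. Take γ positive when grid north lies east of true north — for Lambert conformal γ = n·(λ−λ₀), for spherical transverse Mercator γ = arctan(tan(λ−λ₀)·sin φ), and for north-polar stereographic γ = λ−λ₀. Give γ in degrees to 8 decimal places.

start: φ=20.527788°, λ=-108.427603°, h=0.000 m
→ into stereo (λ₀=-135.2°): φ=20.52778800°, λ−λ₀=26.77239700°
convergence γ = 26.77239700°

26.77239700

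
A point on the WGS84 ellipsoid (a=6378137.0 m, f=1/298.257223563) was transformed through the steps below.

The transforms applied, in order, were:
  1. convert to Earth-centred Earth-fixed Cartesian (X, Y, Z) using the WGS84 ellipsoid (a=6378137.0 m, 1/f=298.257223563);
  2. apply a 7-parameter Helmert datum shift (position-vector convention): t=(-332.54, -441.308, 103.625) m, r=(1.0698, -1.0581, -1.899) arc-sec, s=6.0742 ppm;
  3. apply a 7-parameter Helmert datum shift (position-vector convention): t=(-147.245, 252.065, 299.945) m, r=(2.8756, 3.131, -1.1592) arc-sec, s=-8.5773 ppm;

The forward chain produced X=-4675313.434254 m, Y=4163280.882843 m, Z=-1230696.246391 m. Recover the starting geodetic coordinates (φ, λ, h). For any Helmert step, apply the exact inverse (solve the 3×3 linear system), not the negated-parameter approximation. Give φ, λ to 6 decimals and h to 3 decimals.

φ=-11.199976°, λ=138.312243°, h=2660.436 m

start: X=-4675313.4343, Y=4163280.8828, Z=-1230696.2464 m
→ Helmert⁻¹: X=-4675210.9979, Y=4163021.0876, Z=-1231135.7555
→ Helmert⁻¹: X=-4674894.7086, Y=4163387.6803, Z=-1231229.5140
→ geod (Bowring, a=6378137.000): φ=-11.19997600°, λ=138.31224300°, h=2660.4360 m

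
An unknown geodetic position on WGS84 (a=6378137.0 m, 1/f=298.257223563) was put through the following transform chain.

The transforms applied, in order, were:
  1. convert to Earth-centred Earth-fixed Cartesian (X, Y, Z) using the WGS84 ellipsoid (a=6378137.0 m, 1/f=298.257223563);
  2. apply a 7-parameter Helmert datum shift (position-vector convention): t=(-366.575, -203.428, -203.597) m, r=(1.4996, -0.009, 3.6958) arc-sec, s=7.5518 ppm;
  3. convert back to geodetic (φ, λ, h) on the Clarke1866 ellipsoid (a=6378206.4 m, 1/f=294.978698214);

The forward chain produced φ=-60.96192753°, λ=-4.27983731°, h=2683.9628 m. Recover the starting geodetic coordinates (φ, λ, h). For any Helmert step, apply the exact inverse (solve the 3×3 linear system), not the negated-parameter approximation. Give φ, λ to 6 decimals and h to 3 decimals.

φ=-60.956451°, λ=-4.277360°, h=2515.671 m

start: φ=-60.961928°, λ=-4.279837°, h=2683.963 m
→ ECEF (a=6378206.400, f=1/294.978698214): X=3096605.8677, Y=-231739.1208, Z=-5555434.8281
→ Helmert⁻¹: X=3096944.6625, Y=-231629.8223, Z=-5555187.7306
→ geod (Bowring, a=6378137.000): φ=-60.95645100°, λ=-4.27736000°, h=2515.6710 m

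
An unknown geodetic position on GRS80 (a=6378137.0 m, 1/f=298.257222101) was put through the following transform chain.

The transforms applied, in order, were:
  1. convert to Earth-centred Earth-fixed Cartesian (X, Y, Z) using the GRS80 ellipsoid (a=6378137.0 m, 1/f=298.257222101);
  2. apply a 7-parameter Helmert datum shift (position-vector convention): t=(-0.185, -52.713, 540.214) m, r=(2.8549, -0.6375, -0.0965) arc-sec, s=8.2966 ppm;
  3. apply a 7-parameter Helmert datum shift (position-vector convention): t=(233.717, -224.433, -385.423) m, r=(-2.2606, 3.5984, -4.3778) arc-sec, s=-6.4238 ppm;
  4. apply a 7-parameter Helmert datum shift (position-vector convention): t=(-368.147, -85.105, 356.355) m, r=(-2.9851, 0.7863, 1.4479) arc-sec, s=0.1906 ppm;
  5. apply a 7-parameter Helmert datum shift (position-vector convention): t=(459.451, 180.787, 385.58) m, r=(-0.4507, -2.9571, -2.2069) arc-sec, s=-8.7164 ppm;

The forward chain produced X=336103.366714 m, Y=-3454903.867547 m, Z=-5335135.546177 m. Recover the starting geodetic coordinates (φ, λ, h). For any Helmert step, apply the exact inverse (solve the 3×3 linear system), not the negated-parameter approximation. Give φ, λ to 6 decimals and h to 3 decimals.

start: X=336103.3667, Y=-3454903.8675, Z=-5335135.5462 m
→ Helmert⁻¹: X=335607.3155, Y=-3455099.5214, Z=-5335579.9941
→ Helmert⁻¹: X=335971.4874, Y=-3454938.8930, Z=-5335984.0518
→ Helmert⁻¹: X=335906.3332, Y=-3454671.0459, Z=-5335664.9059
→ Helmert⁻¹: X=335888.8553, Y=-3454663.3713, Z=-5336114.0703
→ geod (Bowring, a=6378137.000): φ=-57.13301300°, λ=-84.44672000°, h=2572.7640 m

φ=-57.133013°, λ=-84.446720°, h=2572.764 m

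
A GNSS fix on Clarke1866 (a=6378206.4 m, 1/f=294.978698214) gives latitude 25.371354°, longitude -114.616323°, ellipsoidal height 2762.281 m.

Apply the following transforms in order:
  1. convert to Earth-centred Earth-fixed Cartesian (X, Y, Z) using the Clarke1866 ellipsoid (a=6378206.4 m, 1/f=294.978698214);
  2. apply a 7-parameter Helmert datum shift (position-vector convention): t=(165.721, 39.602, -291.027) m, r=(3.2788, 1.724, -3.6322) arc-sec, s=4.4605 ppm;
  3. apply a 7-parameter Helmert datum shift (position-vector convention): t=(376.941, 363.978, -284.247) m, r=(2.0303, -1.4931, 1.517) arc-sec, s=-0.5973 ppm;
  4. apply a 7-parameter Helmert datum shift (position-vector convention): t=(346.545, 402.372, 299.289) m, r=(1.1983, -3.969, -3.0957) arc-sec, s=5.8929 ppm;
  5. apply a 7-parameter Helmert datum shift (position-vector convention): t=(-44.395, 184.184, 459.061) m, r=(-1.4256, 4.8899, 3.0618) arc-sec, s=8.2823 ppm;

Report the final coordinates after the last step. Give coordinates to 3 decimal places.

X=-2402300.365 m, Y=-5243941.594 m, Z=2717445.476 m

start: φ=25.371354°, λ=-114.616323°, h=2762.281 m
→ ECEF (a=6378206.400, f=1/294.978698214): X=-2403062.3646, Y=-5244795.2285, Z=2717329.1988
→ Helmert 7p (PV): X=-2402977.0085, Y=-5244779.8993, Z=2716987.0058
→ Helmert 7p (PV): X=-2402579.7264, Y=-5244457.2054, Z=2716632.1161
→ Helmert 7p (PV): X=-2402378.3253, Y=-5244065.4618, Z=2716870.7147
→ Helmert 7p (PV): X=-2402300.3647, Y=-5243941.5942, Z=2717445.4757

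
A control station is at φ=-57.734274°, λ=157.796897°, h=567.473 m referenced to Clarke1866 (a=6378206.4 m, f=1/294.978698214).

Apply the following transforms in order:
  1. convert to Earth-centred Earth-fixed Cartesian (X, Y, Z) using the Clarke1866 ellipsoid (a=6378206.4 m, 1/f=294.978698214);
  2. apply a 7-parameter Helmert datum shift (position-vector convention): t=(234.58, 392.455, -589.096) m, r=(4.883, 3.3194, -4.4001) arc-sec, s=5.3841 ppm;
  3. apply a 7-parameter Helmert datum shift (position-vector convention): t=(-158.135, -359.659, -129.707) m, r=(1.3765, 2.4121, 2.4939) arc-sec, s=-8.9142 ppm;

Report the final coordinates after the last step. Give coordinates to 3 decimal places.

X=-3160491.296 m, Y=1290172.412 m, Z=-5370849.317 m

start: φ=-57.734274°, λ=157.796897°, h=567.473 m
→ ECEF (a=6378206.400, f=1/294.978698214): X=-3160441.5799, Y=1289951.9898, Z=-5370276.4439
→ Helmert 7p (PV): X=-3160282.9220, Y=1290545.9435, Z=-5370813.0553
→ Helmert 7p (PV): X=-3160491.2960, Y=1290172.4120, Z=-5370849.3168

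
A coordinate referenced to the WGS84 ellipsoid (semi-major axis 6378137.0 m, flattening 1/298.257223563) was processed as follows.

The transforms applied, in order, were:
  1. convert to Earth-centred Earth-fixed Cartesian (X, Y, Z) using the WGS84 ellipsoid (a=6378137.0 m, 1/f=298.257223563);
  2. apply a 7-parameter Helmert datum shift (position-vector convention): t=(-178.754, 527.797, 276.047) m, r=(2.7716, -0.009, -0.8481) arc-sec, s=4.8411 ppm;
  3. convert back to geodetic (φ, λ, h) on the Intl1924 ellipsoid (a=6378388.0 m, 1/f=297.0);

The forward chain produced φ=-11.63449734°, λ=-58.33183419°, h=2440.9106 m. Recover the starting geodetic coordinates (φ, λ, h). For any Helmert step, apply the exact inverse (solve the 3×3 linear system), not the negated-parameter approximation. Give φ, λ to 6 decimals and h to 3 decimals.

φ=-11.634968°, λ=-58.332827°, h=3244.791 m

start: φ=-11.634497°, λ=-58.331834°, h=2440.911 m
→ ECEF (a=6378388.000, f=1/297.0): X=3281548.6991, Y=-5319889.2430, Z=-1278334.1886
→ Helmert⁻¹: X=3281733.3861, Y=-5320394.9697, Z=-1278532.6982
→ geod (Bowring, a=6378137.000): φ=-11.63496800°, λ=-58.33282700°, h=3244.7910 m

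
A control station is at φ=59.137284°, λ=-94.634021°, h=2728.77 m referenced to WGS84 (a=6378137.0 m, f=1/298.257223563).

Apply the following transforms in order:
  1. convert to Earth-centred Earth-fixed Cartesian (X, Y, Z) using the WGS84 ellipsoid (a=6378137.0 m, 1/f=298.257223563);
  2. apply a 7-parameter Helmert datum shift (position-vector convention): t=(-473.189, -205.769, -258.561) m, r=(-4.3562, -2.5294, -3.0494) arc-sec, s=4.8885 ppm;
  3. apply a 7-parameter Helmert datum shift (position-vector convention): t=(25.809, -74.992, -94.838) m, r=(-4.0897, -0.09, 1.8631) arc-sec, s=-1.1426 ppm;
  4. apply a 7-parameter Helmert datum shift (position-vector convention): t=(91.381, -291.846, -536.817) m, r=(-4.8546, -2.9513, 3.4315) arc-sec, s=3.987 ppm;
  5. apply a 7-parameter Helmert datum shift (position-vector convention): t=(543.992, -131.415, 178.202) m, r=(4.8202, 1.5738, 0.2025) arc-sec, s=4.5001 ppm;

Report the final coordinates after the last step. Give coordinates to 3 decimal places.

X=-264986.871 m, Y=-3271170.280 m, Z=5453623.335 m

start: φ=59.137284°, λ=-94.634021°, h=2728.770 m
→ ECEF (a=6378137.000, f=1/298.257223563): X=-265104.7416, Y=-3270647.3337, Z=5454139.3073
→ Helmert 7p (PV): X=-265694.4636, Y=-3270749.9830, Z=5453973.2325
→ Helmert 7p (PV): X=-265641.1875, Y=-3270715.4996, Z=5453936.8974
→ Helmert 7p (PV): X=-265574.4894, Y=-3270896.4422, Z=5453495.0034
→ Helmert 7p (PV): X=-264986.8710, Y=-3271170.2805, Z=5453623.3352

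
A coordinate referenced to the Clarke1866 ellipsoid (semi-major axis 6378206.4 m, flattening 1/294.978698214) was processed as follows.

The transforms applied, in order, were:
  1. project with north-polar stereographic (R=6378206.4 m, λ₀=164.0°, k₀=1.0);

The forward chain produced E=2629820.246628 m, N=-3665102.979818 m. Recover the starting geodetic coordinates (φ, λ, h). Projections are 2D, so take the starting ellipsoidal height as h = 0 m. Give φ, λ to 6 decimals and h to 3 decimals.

start: E=2629820.2466, N=-3665102.9798 m
→ stereo⁻¹: φ=51.05032200°, λ=-160.33943700°

φ=51.050322°, λ=-160.339437°, h=0.000 m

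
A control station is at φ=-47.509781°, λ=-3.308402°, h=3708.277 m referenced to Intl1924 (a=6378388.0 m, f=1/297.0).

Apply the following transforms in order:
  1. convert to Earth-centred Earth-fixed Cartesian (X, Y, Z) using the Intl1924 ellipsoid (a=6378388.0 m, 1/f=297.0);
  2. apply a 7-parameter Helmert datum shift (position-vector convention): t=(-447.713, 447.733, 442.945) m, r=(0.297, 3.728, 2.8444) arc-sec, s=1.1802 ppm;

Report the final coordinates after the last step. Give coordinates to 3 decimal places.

start: φ=-47.509781°, λ=-3.308402°, h=3708.277 m
→ ECEF (a=6378388.000, f=1/297.0): X=4311576.7561, Y=-249238.3196, Z=-4683053.8200
→ Helmert 7p (PV): X=4311052.9278, Y=-248724.6808, Z=-4682694.6877

X=4311052.928 m, Y=-248724.681 m, Z=-4682694.688 m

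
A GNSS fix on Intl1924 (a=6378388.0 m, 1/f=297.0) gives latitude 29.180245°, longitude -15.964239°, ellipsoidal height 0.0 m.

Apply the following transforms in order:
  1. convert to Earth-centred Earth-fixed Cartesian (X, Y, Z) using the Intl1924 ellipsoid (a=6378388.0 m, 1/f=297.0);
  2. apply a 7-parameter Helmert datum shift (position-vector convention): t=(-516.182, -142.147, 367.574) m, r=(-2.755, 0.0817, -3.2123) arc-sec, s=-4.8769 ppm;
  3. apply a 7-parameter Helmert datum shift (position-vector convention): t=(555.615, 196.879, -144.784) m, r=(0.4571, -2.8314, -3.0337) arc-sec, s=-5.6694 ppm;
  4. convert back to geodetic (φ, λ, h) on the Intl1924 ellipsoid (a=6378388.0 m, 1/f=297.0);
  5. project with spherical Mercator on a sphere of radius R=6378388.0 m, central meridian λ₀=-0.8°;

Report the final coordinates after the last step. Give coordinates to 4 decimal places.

start: φ=29.180245°, λ=-15.964239°, h=0.000 m
→ ECEF (a=6378388.000, f=1/297.0): X=5358418.5080, Y=-1532882.9977, Z=3091402.9865
→ Helmert 7p (PV): X=5357853.5455, Y=-1533059.8283, Z=3091773.8356
→ Helmert 7p (PV): X=5358313.7963, Y=-1532939.9111, Z=3091681.6727
→ geod (Bowring, a=6378388.000): φ=29.18281415°, λ=-15.96509760°, h=61.6527 m
→ merc (R=6378388.0, λ₀=-0.8°): E=-1688237.3779, N=3399068.5790

E=-1688237.3779 m, N=3399068.5790 m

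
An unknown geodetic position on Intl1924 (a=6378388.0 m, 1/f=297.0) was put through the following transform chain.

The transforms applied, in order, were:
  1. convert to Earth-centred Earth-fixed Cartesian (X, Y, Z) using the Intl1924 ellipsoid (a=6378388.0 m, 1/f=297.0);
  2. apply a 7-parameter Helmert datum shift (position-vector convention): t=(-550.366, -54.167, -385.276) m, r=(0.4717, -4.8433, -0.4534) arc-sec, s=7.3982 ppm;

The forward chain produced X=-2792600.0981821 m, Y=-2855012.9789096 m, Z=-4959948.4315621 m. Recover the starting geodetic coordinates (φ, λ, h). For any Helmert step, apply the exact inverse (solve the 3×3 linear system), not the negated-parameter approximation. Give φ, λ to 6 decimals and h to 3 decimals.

φ=-51.347626°, λ=-134.362692°, h=2005.160 m

start: X=-2792600.0982, Y=-2855012.9789, Z=-4959948.4316 m
→ Helmert⁻¹: X=-2792139.2534, Y=-2854955.1696, Z=-4959454.3729
→ geod (Bowring, a=6378388.000): φ=-51.34762600°, λ=-134.36269200°, h=2005.1600 m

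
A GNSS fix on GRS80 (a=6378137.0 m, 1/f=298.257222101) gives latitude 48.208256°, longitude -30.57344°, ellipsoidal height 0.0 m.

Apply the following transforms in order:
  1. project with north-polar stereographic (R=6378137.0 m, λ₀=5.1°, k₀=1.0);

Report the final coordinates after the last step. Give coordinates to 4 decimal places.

start: φ=48.208256°, λ=-30.573440°, h=0.000 m
→ stereo (R=6378137.0, λ₀=5.1°): E=-2840067.0955, N=-3956240.3421

E=-2840067.0955 m, N=-3956240.3421 m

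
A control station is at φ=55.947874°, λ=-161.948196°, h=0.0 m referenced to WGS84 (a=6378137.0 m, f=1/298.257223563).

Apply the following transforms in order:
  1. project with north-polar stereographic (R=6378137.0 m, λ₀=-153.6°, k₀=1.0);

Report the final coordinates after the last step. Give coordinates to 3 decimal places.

start: φ=55.947874°, λ=-161.948196°, h=0.000 m
→ stereo (R=6378137.0, λ₀=-153.6°): E=-567154.2993, N=-3864938.8079

E=-567154.299 m, N=-3864938.808 m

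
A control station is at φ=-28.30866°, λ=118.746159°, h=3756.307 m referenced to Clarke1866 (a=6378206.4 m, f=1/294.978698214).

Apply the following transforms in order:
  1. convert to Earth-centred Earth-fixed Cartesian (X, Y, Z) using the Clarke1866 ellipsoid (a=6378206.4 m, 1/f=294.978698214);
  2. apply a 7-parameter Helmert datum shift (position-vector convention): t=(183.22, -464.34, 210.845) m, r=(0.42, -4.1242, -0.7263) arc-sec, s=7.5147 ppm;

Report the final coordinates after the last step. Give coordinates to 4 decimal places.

X=-2704026.5259 m, Y=4929599.7895 m, Z=-3008134.3888 m

start: φ=-28.308660°, λ=118.746159°, h=3756.307 m
→ ECEF (a=6378206.400, f=1/294.978698214): X=-2704266.9339, Y=4930011.4340, Z=-3008278.5948
→ Helmert 7p (PV): X=-2704026.5259, Y=4929599.7895, Z=-3008134.3888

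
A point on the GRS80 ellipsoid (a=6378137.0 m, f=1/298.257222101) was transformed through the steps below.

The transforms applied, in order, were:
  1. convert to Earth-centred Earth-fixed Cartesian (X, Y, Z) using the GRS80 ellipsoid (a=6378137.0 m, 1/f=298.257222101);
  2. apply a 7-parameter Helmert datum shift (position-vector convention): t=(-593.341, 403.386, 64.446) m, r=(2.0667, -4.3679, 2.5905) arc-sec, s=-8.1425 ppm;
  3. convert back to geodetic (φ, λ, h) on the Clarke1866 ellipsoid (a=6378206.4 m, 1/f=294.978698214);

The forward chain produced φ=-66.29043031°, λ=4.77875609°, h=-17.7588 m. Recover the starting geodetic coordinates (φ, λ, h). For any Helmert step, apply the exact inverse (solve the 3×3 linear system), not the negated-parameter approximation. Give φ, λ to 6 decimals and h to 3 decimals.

start: φ=-66.290430°, λ=4.778756°, h=-17.759 m
→ ECEF (a=6378206.400, f=1/294.978698214): X=2563040.9412, Y=214267.5756, Z=-5816839.1570
→ Helmert⁻¹: X=2563534.6596, Y=213775.4510, Z=-5817007.3954
→ geod (Bowring, a=6378137.000): φ=-66.28575900°, λ=4.76691700°, h=187.7340 m

φ=-66.285759°, λ=4.766917°, h=187.734 m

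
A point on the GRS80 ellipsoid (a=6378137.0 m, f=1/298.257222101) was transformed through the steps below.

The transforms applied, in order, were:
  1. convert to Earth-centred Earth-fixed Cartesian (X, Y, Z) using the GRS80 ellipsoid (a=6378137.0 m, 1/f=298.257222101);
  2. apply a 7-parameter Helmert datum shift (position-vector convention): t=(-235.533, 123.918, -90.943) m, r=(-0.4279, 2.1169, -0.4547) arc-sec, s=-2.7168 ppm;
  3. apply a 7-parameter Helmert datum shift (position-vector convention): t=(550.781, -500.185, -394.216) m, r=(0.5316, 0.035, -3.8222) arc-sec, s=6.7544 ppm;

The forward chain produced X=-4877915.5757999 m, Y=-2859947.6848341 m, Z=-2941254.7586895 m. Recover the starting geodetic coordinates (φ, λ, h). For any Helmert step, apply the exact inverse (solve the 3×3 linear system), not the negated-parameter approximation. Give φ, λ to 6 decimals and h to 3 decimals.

φ=-27.635868°, λ=-149.620225°, h=-20.649 m

start: X=-4877915.5758, Y=-2859947.6848, Z=-2941254.7587 m
→ Helmert⁻¹: X=-4878379.9183, Y=-2859526.1645, Z=-2940834.1371
→ Helmert⁻¹: X=-4878121.1527, Y=-2859662.5044, Z=-2940807.1802
→ geod (Bowring, a=6378137.000): φ=-27.63586800°, λ=-149.62022500°, h=-20.6490 m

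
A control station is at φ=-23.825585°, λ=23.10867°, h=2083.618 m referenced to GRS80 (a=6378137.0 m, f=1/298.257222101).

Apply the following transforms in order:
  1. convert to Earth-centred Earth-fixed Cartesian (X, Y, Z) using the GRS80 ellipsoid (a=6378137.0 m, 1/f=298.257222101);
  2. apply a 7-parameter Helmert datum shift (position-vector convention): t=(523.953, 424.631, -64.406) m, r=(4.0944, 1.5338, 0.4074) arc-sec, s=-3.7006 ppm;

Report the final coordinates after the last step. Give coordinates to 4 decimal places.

start: φ=-23.825585°, λ=23.108670°, h=2083.618 m
→ ECEF (a=6378137.000, f=1/298.257222101): X=5371119.8010, Y=2291937.4281, Z=-2561465.6009
→ Helmert 7p (PV): X=5371600.3036, Y=2292415.0316, Z=-2561514.9726

X=5371600.3036 m, Y=2292415.0316 m, Z=-2561514.9726 m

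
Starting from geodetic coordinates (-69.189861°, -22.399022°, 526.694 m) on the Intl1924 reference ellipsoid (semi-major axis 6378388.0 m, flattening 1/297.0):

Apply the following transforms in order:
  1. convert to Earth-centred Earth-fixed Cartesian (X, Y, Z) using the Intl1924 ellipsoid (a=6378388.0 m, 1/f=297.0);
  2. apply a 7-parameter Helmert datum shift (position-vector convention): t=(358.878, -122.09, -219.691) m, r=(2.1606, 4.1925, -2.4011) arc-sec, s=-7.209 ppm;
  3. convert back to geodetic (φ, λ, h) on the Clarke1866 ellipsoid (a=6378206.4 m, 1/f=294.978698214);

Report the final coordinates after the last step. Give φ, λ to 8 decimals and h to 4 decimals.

start: φ=-69.189861°, λ=-22.399022°, h=526.694 m
→ ECEF (a=6378388.000, f=1/297.0): X=2101449.9361, Y=-866113.1966, Z=-5940160.7936
→ Helmert 7p (PV): X=2101662.8448, Y=-866191.2832, Z=-5940389.4477
→ geod (Bowring, a=6378206.400): φ=-69.18956522°, λ=-22.39879680°, h=1130.5307 m

φ=-69.18956522°, λ=-22.39879680°, h=1130.5307 m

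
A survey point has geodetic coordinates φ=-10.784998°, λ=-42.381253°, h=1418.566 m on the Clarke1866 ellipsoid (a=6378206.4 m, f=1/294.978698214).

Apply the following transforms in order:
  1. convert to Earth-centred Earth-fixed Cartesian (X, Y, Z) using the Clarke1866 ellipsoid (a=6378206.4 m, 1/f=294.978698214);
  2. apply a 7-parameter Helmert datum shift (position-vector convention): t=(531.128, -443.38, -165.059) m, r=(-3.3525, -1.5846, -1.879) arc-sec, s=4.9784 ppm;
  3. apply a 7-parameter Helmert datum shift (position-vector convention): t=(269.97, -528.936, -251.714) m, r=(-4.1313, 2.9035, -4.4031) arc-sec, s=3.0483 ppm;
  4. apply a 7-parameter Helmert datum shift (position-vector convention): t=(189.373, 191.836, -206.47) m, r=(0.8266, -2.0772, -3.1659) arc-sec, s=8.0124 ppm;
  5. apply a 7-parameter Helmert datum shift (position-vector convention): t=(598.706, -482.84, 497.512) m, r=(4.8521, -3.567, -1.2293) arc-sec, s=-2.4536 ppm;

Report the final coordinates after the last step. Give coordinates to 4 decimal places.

X=4631242.3439 m, Y=-4226367.5273 m, Z=-1185851.4448 m

start: φ=-10.784998°, λ=-42.381253°, h=1418.566 m
→ ECEF (a=6378206.400, f=1/294.978698214): X=4629784.1202, Y=-4224796.7472, Z=-1185843.6554
→ Helmert 7p (PV): X=4630308.9206, Y=-4225322.6100, Z=-1185910.3826
→ Helmert 7p (PV): X=4630486.1141, Y=-4225987.0215, Z=-1186146.2609
→ Helmert 7p (PV): X=4630659.6696, Y=-4225895.3649, Z=-1186332.5385
→ Helmert 7p (PV): X=4631242.3439, Y=-4226367.5273, Z=-1185851.4448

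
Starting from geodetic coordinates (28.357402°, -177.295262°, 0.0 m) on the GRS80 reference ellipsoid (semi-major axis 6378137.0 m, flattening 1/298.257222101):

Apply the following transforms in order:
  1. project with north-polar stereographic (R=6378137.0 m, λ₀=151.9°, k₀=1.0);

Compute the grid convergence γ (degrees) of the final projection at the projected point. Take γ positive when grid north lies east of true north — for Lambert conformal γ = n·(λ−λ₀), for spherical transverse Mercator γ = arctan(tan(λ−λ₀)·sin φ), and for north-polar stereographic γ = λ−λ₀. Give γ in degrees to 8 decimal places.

30.80473800

start: φ=28.357402°, λ=-177.295262°, h=0.000 m
→ into stereo (λ₀=151.9°): φ=28.35740200°, λ−λ₀=30.80473800°
convergence γ = 30.80473800°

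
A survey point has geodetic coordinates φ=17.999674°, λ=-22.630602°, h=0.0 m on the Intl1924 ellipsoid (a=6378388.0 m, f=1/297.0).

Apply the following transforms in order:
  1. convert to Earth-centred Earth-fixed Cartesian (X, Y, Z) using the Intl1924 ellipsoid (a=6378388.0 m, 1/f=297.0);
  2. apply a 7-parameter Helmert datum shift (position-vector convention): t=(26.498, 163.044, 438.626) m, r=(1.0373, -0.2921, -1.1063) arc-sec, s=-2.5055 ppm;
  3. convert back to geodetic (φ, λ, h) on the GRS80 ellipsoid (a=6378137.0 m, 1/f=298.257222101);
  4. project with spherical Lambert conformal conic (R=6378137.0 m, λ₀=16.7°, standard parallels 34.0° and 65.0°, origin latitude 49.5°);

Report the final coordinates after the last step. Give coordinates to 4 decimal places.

start: φ=17.999674°, λ=-22.630602°, h=0.000 m
→ ECEF (a=6378388.000, f=1/297.0): X=5600947.1651, Y=-2334959.9041, Z=1958374.0949
→ Helmert 7p (PV): X=5600944.3331, Y=-2334830.8990, Z=1958804.0034
→ geod (Bowring, a=6378137.000): φ=18.00302994°, λ=-22.62948800°, h=325.4643 m
→ lcc (R=6378137.0, λ₀=16.7°): E=-4404058.1905, N=-2358234.9112

E=-4404058.1905 m, N=-2358234.9112 m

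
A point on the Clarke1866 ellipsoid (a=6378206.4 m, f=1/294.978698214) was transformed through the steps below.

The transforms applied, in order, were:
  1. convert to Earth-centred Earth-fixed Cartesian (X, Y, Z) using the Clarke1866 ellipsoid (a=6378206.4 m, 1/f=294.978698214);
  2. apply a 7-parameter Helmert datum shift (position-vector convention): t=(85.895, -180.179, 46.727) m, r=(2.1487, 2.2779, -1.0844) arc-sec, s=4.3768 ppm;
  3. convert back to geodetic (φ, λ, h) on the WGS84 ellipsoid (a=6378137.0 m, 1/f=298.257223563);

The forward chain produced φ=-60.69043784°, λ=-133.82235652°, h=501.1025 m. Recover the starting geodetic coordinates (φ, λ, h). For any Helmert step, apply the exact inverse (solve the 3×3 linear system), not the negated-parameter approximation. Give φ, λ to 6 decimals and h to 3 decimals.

φ=-60.693029°, λ=-133.823934°, h=590.844 m

start: φ=-60.690438°, λ=-133.822357°, h=501.102 m
→ ECEF (a=6378137.000, f=1/298.257223563): X=-2167634.8175, Y=-2258623.8725, Z=-5538975.3963
→ Helmert⁻¹: X=-2167638.1809, Y=-2258502.9055, Z=-5538998.2914
→ geod (Bowring, a=6378206.400): φ=-60.69302900°, λ=-133.82393400°, h=590.8440 m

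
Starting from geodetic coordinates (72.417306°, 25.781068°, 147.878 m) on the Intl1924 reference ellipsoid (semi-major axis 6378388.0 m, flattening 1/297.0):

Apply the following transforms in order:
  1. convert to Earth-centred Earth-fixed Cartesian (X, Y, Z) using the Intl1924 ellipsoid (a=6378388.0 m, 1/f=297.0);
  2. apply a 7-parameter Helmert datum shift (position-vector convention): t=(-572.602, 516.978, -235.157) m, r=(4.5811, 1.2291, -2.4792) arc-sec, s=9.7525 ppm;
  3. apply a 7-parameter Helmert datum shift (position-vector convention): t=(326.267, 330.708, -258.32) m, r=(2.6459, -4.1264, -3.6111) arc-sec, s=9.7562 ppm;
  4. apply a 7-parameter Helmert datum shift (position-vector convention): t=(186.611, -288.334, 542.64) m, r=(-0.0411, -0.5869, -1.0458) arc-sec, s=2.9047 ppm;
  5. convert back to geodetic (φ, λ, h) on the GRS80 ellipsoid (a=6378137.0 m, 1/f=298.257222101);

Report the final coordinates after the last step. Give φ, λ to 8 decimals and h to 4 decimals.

φ=72.41707478°, λ=25.79047266°, h=562.8917 m

start: φ=72.417306°, λ=25.781068°, h=147.878 m
→ ECEF (a=6378388.000, f=1/297.0): X=1740372.0018, Y=840619.3587, Z=6058199.9133
→ Helmert 7p (PV): X=1739862.5769, Y=840989.0635, Z=6058032.1384
→ Helmert 7p (PV): X=1740099.3476, Y=841219.8048, Z=6057878.5167
→ Helmert 7p (PV): X=1740278.0412, Y=840926.2987, Z=6058443.5366
→ geod (Bowring, a=6378137.000): φ=72.41707478°, λ=25.79047266°, h=562.8917 m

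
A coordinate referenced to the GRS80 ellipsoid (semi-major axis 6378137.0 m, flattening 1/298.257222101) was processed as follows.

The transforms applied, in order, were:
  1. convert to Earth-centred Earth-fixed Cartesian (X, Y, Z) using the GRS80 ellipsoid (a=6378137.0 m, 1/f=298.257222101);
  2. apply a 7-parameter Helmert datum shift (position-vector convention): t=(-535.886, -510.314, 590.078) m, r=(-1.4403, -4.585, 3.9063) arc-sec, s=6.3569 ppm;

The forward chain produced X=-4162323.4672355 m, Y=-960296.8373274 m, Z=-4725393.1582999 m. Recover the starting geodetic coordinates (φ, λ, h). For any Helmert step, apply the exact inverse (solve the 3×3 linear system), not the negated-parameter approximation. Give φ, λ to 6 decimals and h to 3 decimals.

start: X=-4162323.4672, Y=-960296.8373, Z=-4725393.1583 m
→ Helmert⁻¹: X=-4161884.3497, Y=-959668.6035, Z=-4725867.3817
→ geod (Bowring, a=6378137.000): φ=-48.08496100°, λ=-167.01539900°, h=3594.8280 m

φ=-48.084961°, λ=-167.015399°, h=3594.828 m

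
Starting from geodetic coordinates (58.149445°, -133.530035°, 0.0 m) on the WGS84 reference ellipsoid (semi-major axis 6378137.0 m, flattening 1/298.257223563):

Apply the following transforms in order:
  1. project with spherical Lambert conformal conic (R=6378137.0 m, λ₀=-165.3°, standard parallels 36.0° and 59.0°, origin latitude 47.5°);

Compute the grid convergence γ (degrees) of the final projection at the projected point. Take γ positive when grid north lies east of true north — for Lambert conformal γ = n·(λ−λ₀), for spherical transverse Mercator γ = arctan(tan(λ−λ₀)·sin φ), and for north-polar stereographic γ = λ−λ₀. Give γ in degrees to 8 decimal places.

start: φ=58.149445°, λ=-133.530035°, h=0.000 m
→ into lcc (λ₀=-165.3°): φ=58.14944500°, λ−λ₀=31.76996500°
convergence γ = 23.58516555°

23.58516555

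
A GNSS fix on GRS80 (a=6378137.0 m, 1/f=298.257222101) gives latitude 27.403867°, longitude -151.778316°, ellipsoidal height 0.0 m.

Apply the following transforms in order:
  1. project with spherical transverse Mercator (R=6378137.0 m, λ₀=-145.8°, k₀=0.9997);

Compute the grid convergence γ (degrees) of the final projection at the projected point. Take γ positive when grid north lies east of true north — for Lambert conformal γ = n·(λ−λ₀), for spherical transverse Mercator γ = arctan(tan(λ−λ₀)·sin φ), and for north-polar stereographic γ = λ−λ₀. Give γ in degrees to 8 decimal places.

-2.75947163

start: φ=27.403867°, λ=-151.778316°, h=0.000 m
→ into tm (λ₀=-145.8°): φ=27.40386700°, λ−λ₀=-5.97831600°
convergence γ = -2.75947163°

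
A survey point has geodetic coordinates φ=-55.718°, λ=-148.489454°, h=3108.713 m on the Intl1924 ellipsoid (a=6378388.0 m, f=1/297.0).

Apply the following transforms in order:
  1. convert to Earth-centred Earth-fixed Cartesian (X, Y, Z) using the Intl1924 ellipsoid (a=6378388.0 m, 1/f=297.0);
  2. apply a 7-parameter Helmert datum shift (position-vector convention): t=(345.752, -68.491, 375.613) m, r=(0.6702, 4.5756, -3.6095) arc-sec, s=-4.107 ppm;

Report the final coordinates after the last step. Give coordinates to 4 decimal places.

X=-3071299.5531 m, Y=-1882990.5325 m, Z=-5249038.3019 m

start: φ=-55.718000°, λ=-148.489454°, h=3108.713 m
→ ECEF (a=6378388.000, f=1/297.0): X=-3071508.5188, Y=-1883000.5808, Z=-5249497.4917
→ Helmert 7p (PV): X=-3071299.5531, Y=-1882990.5325, Z=-5249038.3019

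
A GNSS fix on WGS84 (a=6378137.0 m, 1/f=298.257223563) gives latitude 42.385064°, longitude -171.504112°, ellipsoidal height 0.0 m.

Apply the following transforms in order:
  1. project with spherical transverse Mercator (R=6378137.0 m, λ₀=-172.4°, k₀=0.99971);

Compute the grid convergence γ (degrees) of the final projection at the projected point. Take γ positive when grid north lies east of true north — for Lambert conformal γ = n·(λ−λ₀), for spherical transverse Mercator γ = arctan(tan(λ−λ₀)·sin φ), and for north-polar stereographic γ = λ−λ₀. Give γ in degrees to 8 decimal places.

start: φ=42.385064°, λ=-171.504112°, h=0.000 m
→ into tm (λ₀=-172.4°): φ=42.38506400°, λ−λ₀=0.89588800°
convergence γ = 0.60395379°

0.60395379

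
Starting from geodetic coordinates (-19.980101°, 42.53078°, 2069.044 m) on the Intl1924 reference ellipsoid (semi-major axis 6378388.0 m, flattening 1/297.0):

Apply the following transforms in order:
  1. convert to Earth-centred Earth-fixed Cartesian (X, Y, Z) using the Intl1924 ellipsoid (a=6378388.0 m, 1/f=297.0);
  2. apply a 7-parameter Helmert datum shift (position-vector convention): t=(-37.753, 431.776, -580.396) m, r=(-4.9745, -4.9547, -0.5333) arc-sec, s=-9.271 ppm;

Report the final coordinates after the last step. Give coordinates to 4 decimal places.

X=4420570.4240 m, Y=4055422.8218 m, Z=-2166912.6297 m

start: φ=-19.980101°, λ=42.530780°, h=2069.044 m
→ ECEF (a=6378388.000, f=1/297.0): X=4420586.6381, Y=4055092.3157, Z=-2166360.7083
→ Helmert 7p (PV): X=4420570.4240, Y=4055422.8218, Z=-2166912.6297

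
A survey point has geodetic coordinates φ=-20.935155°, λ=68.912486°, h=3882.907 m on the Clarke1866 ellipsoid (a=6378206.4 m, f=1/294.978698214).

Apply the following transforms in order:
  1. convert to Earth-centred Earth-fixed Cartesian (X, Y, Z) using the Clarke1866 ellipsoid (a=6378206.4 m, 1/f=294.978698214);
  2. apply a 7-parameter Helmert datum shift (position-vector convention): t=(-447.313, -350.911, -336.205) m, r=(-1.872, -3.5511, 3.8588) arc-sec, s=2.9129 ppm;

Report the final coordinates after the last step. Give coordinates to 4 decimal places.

X=2145069.7859 m, Y=5563684.7380 m, Z=-2266300.8067 m

start: φ=-20.935155°, λ=68.912486°, h=3882.907 m
→ ECEF (a=6378206.400, f=1/294.978698214): X=2145575.9296, Y=5563999.8673, Z=-2265944.4426
→ Helmert 7p (PV): X=2145069.7859, Y=5563684.7380, Z=-2266300.8067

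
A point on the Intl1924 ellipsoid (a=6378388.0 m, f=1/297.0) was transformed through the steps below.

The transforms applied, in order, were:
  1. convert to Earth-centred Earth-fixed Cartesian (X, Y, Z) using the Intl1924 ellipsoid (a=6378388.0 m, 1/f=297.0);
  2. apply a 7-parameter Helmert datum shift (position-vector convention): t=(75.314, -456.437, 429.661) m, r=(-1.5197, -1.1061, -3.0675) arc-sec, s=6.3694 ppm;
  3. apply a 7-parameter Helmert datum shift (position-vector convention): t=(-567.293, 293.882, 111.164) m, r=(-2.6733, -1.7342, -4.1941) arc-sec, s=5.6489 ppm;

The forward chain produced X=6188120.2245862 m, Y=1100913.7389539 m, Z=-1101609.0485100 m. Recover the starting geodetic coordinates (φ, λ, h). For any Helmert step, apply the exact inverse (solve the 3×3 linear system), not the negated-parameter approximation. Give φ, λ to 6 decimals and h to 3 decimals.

φ=-10.011614°, λ=10.090725°, h=3873.577 m

start: X=6188120.2246, Y=1100913.7390, Z=-1101609.0485 m
→ Helmert⁻¹: X=6188620.9131, Y=1100753.7557, Z=-1101751.7544
→ Helmert⁻¹: X=6188483.8933, Y=1101303.3325, Z=-1102199.4670
→ geod (Bowring, a=6378388.000): φ=-10.01161400°, λ=10.09072500°, h=3873.5770 m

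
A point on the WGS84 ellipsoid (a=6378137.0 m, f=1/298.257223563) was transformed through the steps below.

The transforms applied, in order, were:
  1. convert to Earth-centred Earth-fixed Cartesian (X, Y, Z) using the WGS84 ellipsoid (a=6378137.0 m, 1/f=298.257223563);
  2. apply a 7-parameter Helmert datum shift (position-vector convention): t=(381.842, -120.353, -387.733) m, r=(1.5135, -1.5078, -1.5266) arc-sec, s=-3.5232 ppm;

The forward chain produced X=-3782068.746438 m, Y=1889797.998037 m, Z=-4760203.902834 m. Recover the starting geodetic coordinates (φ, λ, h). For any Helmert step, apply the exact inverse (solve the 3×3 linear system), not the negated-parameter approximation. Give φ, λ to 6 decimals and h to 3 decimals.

φ=-48.574912°, λ=153.451847°, h=541.202 m

start: X=-3782068.7464, Y=1889797.9980, Z=-4760203.9028 m
→ Helmert⁻¹: X=-3782512.6964, Y=1889862.0887, Z=-4759819.1566
→ geod (Bowring, a=6378137.000): φ=-48.57491200°, λ=153.45184700°, h=541.2020 m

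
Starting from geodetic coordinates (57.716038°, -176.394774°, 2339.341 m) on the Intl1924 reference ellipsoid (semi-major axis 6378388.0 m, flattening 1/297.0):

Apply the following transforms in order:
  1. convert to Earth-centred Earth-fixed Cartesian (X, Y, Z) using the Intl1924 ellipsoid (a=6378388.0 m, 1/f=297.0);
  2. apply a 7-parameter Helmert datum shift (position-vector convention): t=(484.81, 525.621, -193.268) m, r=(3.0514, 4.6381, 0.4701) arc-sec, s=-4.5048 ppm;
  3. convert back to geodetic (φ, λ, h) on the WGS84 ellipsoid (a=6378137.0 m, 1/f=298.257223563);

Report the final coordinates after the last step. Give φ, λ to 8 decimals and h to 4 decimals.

φ=57.71952185°, λ=-176.40147407°, h=2057.3912 m

start: φ=57.716038°, λ=-176.394774°, h=2339.341 m
→ ECEF (a=6378388.000, f=1/297.0): X=-3409500.1797, Y=-214819.7857, Z=5371002.5539
→ Helmert 7p (PV): X=-3408878.7484, Y=-214380.4237, Z=5370858.5789
→ geod (Bowring, a=6378137.000): φ=57.71952185°, λ=-176.40147407°, h=2057.3912 m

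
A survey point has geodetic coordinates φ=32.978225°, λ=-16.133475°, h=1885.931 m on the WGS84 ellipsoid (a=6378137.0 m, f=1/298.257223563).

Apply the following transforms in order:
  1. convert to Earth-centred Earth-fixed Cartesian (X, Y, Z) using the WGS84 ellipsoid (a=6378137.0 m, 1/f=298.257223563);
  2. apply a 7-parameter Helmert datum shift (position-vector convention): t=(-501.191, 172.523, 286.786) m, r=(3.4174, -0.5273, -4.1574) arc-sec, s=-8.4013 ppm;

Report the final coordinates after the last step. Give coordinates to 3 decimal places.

X=5145798.943 m, Y=-1488660.615 m, Z=3453205.871 m

start: φ=32.978225°, λ=-16.133475°, h=1885.931 m
→ ECEF (a=6378137.000, f=1/298.257223563): X=5146382.2027, Y=-1488684.7085, Z=3452959.6024
→ Helmert 7p (PV): X=5145798.9431, Y=-1488660.6146, Z=3453205.8709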